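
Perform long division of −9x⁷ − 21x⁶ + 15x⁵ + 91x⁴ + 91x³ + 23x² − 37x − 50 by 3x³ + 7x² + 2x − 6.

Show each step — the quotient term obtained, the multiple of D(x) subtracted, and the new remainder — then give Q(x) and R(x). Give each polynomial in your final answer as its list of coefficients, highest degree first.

Step 1: lead(−9x⁷ − 21x⁶ + 15x⁵ + 91x⁴ + 91x³ + 23x² − 37x − 50) ÷ lead(D) = −9x⁷ ÷ 3x³ = −3x⁴. Subtract (−3x⁴)·D = −9x⁷ − 21x⁶ − 6x⁵ + 18x⁴. Remainder: 21x⁵ + 73x⁴ + 91x³ + 23x² − 37x − 50.
Step 2: lead(21x⁵ + 73x⁴ + 91x³ + 23x² − 37x − 50) ÷ lead(D) = 21x⁵ ÷ 3x³ = 7x². Subtract (7x²)·D = 21x⁵ + 49x⁴ + 14x³ − 42x². Remainder: 24x⁴ + 77x³ + 65x² − 37x − 50.
Step 3: lead(24x⁴ + 77x³ + 65x² − 37x − 50) ÷ lead(D) = 24x⁴ ÷ 3x³ = 8x. Subtract (8x)·D = 24x⁴ + 56x³ + 16x² − 48x. Remainder: 21x³ + 49x² + 11x − 50.
Step 4: lead(21x³ + 49x² + 11x − 50) ÷ lead(D) = 21x³ ÷ 3x³ = 7. Subtract (7)·D = 21x³ + 49x² + 14x − 42. Remainder: −3x − 8.

Q = [-3, 0, 7, 8, 7]; R = [-3, -8]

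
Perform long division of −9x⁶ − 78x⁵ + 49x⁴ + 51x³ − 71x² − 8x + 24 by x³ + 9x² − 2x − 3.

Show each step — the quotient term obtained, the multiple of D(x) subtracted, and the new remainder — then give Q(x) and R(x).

Q(x) = −9x³ + 3x² + 4x − 6; R(x) = −8x + 6

Step 1: lead(−9x⁶ − 78x⁵ + 49x⁴ + 51x³ − 71x² − 8x + 24) ÷ lead(D) = −9x⁶ ÷ x³ = −9x³. Subtract (−9x³)·D = −9x⁶ − 81x⁵ + 18x⁴ + 27x³. Remainder: 3x⁵ + 31x⁴ + 24x³ − 71x² − 8x + 24.
Step 2: lead(3x⁵ + 31x⁴ + 24x³ − 71x² − 8x + 24) ÷ lead(D) = 3x⁵ ÷ x³ = 3x². Subtract (3x²)·D = 3x⁵ + 27x⁴ − 6x³ − 9x². Remainder: 4x⁴ + 30x³ − 62x² − 8x + 24.
Step 3: lead(4x⁴ + 30x³ − 62x² − 8x + 24) ÷ lead(D) = 4x⁴ ÷ x³ = 4x. Subtract (4x)·D = 4x⁴ + 36x³ − 8x² − 12x. Remainder: −6x³ − 54x² + 4x + 24.
Step 4: lead(−6x³ − 54x² + 4x + 24) ÷ lead(D) = −6x³ ÷ x³ = −6. Subtract (−6)·D = −6x³ − 54x² + 12x + 18. Remainder: −8x + 6.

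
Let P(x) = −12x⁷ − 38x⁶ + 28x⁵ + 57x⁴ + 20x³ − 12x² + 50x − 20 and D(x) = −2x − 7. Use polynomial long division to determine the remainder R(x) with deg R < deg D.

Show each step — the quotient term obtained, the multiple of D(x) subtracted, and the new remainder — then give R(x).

R(x) = 1

Step 1: lead(−12x⁷ − 38x⁶ + 28x⁵ + 57x⁴ + 20x³ − 12x² + 50x − 20) ÷ lead(D) = −12x⁷ ÷ −2x = 6x⁶. Subtract (6x⁶)·D = −12x⁷ − 42x⁶. Remainder: 4x⁶ + 28x⁵ + 57x⁴ + 20x³ − 12x² + 50x − 20.
Step 2: lead(4x⁶ + 28x⁵ + 57x⁴ + 20x³ − 12x² + 50x − 20) ÷ lead(D) = 4x⁶ ÷ −2x = −2x⁵. Subtract (−2x⁵)·D = 4x⁶ + 14x⁵. Remainder: 14x⁵ + 57x⁴ + 20x³ − 12x² + 50x − 20.
Step 3: lead(14x⁵ + 57x⁴ + 20x³ − 12x² + 50x − 20) ÷ lead(D) = 14x⁵ ÷ −2x = −7x⁴. Subtract (−7x⁴)·D = 14x⁵ + 49x⁴. Remainder: 8x⁴ + 20x³ − 12x² + 50x − 20.
Step 4: lead(8x⁴ + 20x³ − 12x² + 50x − 20) ÷ lead(D) = 8x⁴ ÷ −2x = −4x³. Subtract (−4x³)·D = 8x⁴ + 28x³. Remainder: −8x³ − 12x² + 50x − 20.
Step 5: lead(−8x³ − 12x² + 50x − 20) ÷ lead(D) = −8x³ ÷ −2x = 4x². Subtract (4x²)·D = −8x³ − 28x². Remainder: 16x² + 50x − 20.
Step 6: lead(16x² + 50x − 20) ÷ lead(D) = 16x² ÷ −2x = −8x. Subtract (−8x)·D = 16x² + 56x. Remainder: −6x − 20.
Step 7: lead(−6x − 20) ÷ lead(D) = −6x ÷ −2x = 3. Subtract (3)·D = −6x − 21. Remainder: 1.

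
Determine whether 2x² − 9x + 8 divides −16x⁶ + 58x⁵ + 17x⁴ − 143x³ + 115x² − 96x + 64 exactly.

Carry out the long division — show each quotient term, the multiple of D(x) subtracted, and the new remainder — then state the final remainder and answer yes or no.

Step 1: lead(−16x⁶ + 58x⁵ + 17x⁴ − 143x³ + 115x² − 96x + 64) ÷ lead(D) = −16x⁶ ÷ 2x² = −8x⁴. Subtract (−8x⁴)·D = −16x⁶ + 72x⁵ − 64x⁴. Remainder: −14x⁵ + 81x⁴ − 143x³ + 115x² − 96x + 64.
Step 2: lead(−14x⁵ + 81x⁴ − 143x³ + 115x² − 96x + 64) ÷ lead(D) = −14x⁵ ÷ 2x² = −7x³. Subtract (−7x³)·D = −14x⁵ + 63x⁴ − 56x³. Remainder: 18x⁴ − 87x³ + 115x² − 96x + 64.
Step 3: lead(18x⁴ − 87x³ + 115x² − 96x + 64) ÷ lead(D) = 18x⁴ ÷ 2x² = 9x². Subtract (9x²)·D = 18x⁴ − 81x³ + 72x². Remainder: −6x³ + 43x² − 96x + 64.
Step 4: lead(−6x³ + 43x² − 96x + 64) ÷ lead(D) = −6x³ ÷ 2x² = −3x. Subtract (−3x)·D = −6x³ + 27x² − 24x. Remainder: 16x² − 72x + 64.
Step 5: lead(16x² − 72x + 64) ÷ lead(D) = 16x² ÷ 2x² = 8. Subtract (8)·D = 16x² − 72x + 64. Remainder: 0.

R(x) = 0, so D(x) is a factor of P(x). yes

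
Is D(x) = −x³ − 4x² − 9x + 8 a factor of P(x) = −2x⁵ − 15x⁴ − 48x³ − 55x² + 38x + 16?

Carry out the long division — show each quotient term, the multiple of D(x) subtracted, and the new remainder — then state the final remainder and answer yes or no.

Step 1: lead(−2x⁵ − 15x⁴ − 48x³ − 55x² + 38x + 16) ÷ lead(D) = −2x⁵ ÷ −x³ = 2x². Subtract (2x²)·D = −2x⁵ − 8x⁴ − 18x³ + 16x². Remainder: −7x⁴ − 30x³ − 71x² + 38x + 16.
Step 2: lead(−7x⁴ − 30x³ − 71x² + 38x + 16) ÷ lead(D) = −7x⁴ ÷ −x³ = 7x. Subtract (7x)·D = −7x⁴ − 28x³ − 63x² + 56x. Remainder: −2x³ − 8x² − 18x + 16.
Step 3: lead(−2x³ − 8x² − 18x + 16) ÷ lead(D) = −2x³ ÷ −x³ = 2. Subtract (2)·D = −2x³ − 8x² − 18x + 16. Remainder: 0.

R(x) = 0, so D(x) is a factor of P(x). yes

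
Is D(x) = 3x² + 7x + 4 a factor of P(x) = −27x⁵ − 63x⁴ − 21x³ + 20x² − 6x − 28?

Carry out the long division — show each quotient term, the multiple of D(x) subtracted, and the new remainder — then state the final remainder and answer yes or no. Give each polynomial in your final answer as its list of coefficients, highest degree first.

R = [9, -8], so D(x) is not a factor of P(x). no

Step 1: lead(−27x⁵ − 63x⁴ − 21x³ + 20x² − 6x − 28) ÷ lead(D) = −27x⁵ ÷ 3x² = −9x³. Subtract (−9x³)·D = −27x⁵ − 63x⁴ − 36x³. Remainder: 15x³ + 20x² − 6x − 28.
Step 2: lead(15x³ + 20x² − 6x − 28) ÷ lead(D) = 15x³ ÷ 3x² = 5x. Subtract (5x)·D = 15x³ + 35x² + 20x. Remainder: −15x² − 26x − 28.
Step 3: lead(−15x² − 26x − 28) ÷ lead(D) = −15x² ÷ 3x² = −5. Subtract (−5)·D = −15x² − 35x − 20. Remainder: 9x − 8.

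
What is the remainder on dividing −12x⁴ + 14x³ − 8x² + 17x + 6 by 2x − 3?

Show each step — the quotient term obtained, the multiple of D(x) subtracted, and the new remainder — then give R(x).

Step 1: lead(−12x⁴ + 14x³ − 8x² + 17x + 6) ÷ lead(D) = −12x⁴ ÷ 2x = −6x³. Subtract (−6x³)·D = −12x⁴ + 18x³. Remainder: −4x³ − 8x² + 17x + 6.
Step 2: lead(−4x³ − 8x² + 17x + 6) ÷ lead(D) = −4x³ ÷ 2x = −2x². Subtract (−2x²)·D = −4x³ + 6x². Remainder: −14x² + 17x + 6.
Step 3: lead(−14x² + 17x + 6) ÷ lead(D) = −14x² ÷ 2x = −7x. Subtract (−7x)·D = −14x² + 21x. Remainder: −4x + 6.
Step 4: lead(−4x + 6) ÷ lead(D) = −4x ÷ 2x = −2. Subtract (−2)·D = −4x + 6. Remainder: 0.

R(x) = 0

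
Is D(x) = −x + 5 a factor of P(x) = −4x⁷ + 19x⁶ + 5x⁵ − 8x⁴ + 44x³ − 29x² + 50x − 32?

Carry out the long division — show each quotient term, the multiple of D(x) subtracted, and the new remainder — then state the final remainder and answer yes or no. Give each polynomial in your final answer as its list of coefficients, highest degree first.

Step 1: lead(−4x⁷ + 19x⁶ + 5x⁵ − 8x⁴ + 44x³ − 29x² + 50x − 32) ÷ lead(D) = −4x⁷ ÷ −x = 4x⁶. Subtract (4x⁶)·D = −4x⁷ + 20x⁶. Remainder: −x⁶ + 5x⁵ − 8x⁴ + 44x³ − 29x² + 50x − 32.
Step 2: lead(−x⁶ + 5x⁵ − 8x⁴ + 44x³ − 29x² + 50x − 32) ÷ lead(D) = −x⁶ ÷ −x = x⁵. Subtract (x⁵)·D = −x⁶ + 5x⁵. Remainder: −8x⁴ + 44x³ − 29x² + 50x − 32.
Step 3: lead(−8x⁴ + 44x³ − 29x² + 50x − 32) ÷ lead(D) = −8x⁴ ÷ −x = 8x³. Subtract (8x³)·D = −8x⁴ + 40x³. Remainder: 4x³ − 29x² + 50x − 32.
Step 4: lead(4x³ − 29x² + 50x − 32) ÷ lead(D) = 4x³ ÷ −x = −4x². Subtract (−4x²)·D = 4x³ − 20x². Remainder: −9x² + 50x − 32.
Step 5: lead(−9x² + 50x − 32) ÷ lead(D) = −9x² ÷ −x = 9x. Subtract (9x)·D = −9x² + 45x. Remainder: 5x − 32.
Step 6: lead(5x − 32) ÷ lead(D) = 5x ÷ −x = −5. Subtract (−5)·D = 5x − 25. Remainder: −7.

R = [-7], so D(x) is not a factor of P(x). no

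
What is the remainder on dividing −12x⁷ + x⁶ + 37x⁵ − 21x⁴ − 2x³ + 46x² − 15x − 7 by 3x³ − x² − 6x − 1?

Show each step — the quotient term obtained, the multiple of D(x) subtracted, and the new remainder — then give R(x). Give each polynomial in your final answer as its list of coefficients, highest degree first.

R = [-3]

Step 1: lead(−12x⁷ + x⁶ + 37x⁵ − 21x⁴ − 2x³ + 46x² − 15x − 7) ÷ lead(D) = −12x⁷ ÷ 3x³ = −4x⁴. Subtract (−4x⁴)·D = −12x⁷ + 4x⁶ + 24x⁵ + 4x⁴. Remainder: −3x⁶ + 13x⁵ − 25x⁴ − 2x³ + 46x² − 15x − 7.
Step 2: lead(−3x⁶ + 13x⁵ − 25x⁴ − 2x³ + 46x² − 15x − 7) ÷ lead(D) = −3x⁶ ÷ 3x³ = −x³. Subtract (−x³)·D = −3x⁶ + x⁵ + 6x⁴ + x³. Remainder: 12x⁵ − 31x⁴ − 3x³ + 46x² − 15x − 7.
Step 3: lead(12x⁵ − 31x⁴ − 3x³ + 46x² − 15x − 7) ÷ lead(D) = 12x⁵ ÷ 3x³ = 4x². Subtract (4x²)·D = 12x⁵ − 4x⁴ − 24x³ − 4x². Remainder: −27x⁴ + 21x³ + 50x² − 15x − 7.
Step 4: lead(−27x⁴ + 21x³ + 50x² − 15x − 7) ÷ lead(D) = −27x⁴ ÷ 3x³ = −9x. Subtract (−9x)·D = −27x⁴ + 9x³ + 54x² + 9x. Remainder: 12x³ − 4x² − 24x − 7.
Step 5: lead(12x³ − 4x² − 24x − 7) ÷ lead(D) = 12x³ ÷ 3x³ = 4. Subtract (4)·D = 12x³ − 4x² − 24x − 4. Remainder: −3.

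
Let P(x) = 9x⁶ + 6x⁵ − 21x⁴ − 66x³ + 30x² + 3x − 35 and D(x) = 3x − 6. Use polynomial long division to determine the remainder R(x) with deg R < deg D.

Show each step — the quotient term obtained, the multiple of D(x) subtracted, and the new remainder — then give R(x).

R(x) = −5

Step 1: lead(9x⁶ + 6x⁵ − 21x⁴ − 66x³ + 30x² + 3x − 35) ÷ lead(D) = 9x⁶ ÷ 3x = 3x⁵. Subtract (3x⁵)·D = 9x⁶ − 18x⁵. Remainder: 24x⁵ − 21x⁴ − 66x³ + 30x² + 3x − 35.
Step 2: lead(24x⁵ − 21x⁴ − 66x³ + 30x² + 3x − 35) ÷ lead(D) = 24x⁵ ÷ 3x = 8x⁴. Subtract (8x⁴)·D = 24x⁵ − 48x⁴. Remainder: 27x⁴ − 66x³ + 30x² + 3x − 35.
Step 3: lead(27x⁴ − 66x³ + 30x² + 3x − 35) ÷ lead(D) = 27x⁴ ÷ 3x = 9x³. Subtract (9x³)·D = 27x⁴ − 54x³. Remainder: −12x³ + 30x² + 3x − 35.
Step 4: lead(−12x³ + 30x² + 3x − 35) ÷ lead(D) = −12x³ ÷ 3x = −4x². Subtract (−4x²)·D = −12x³ + 24x². Remainder: 6x² + 3x − 35.
Step 5: lead(6x² + 3x − 35) ÷ lead(D) = 6x² ÷ 3x = 2x. Subtract (2x)·D = 6x² − 12x. Remainder: 15x − 35.
Step 6: lead(15x − 35) ÷ lead(D) = 15x ÷ 3x = 5. Subtract (5)·D = 15x − 30. Remainder: −5.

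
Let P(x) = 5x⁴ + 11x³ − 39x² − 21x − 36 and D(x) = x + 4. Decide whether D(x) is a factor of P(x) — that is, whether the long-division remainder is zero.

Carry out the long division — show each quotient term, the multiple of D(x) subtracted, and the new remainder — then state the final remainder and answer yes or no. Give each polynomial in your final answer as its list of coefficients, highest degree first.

Step 1: lead(5x⁴ + 11x³ − 39x² − 21x − 36) ÷ lead(D) = 5x⁴ ÷ x = 5x³. Subtract (5x³)·D = 5x⁴ + 20x³. Remainder: −9x³ − 39x² − 21x − 36.
Step 2: lead(−9x³ − 39x² − 21x − 36) ÷ lead(D) = −9x³ ÷ x = −9x². Subtract (−9x²)·D = −9x³ − 36x². Remainder: −3x² − 21x − 36.
Step 3: lead(−3x² − 21x − 36) ÷ lead(D) = −3x² ÷ x = −3x. Subtract (−3x)·D = −3x² − 12x. Remainder: −9x − 36.
Step 4: lead(−9x − 36) ÷ lead(D) = −9x ÷ x = −9. Subtract (−9)·D = −9x − 36. Remainder: 0.

R = [0], so D(x) is a factor of P(x). yes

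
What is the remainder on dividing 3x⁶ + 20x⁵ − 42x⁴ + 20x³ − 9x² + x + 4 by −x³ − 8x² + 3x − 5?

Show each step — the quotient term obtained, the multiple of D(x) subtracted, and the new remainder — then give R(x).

R(x) = 9x − 1

Step 1: lead(3x⁶ + 20x⁵ − 42x⁴ + 20x³ − 9x² + x + 4) ÷ lead(D) = 3x⁶ ÷ −x³ = −3x³. Subtract (−3x³)·D = 3x⁶ + 24x⁵ − 9x⁴ + 15x³. Remainder: −4x⁵ − 33x⁴ + 5x³ − 9x² + x + 4.
Step 2: lead(−4x⁵ − 33x⁴ + 5x³ − 9x² + x + 4) ÷ lead(D) = −4x⁵ ÷ −x³ = 4x². Subtract (4x²)·D = −4x⁵ − 32x⁴ + 12x³ − 20x². Remainder: −x⁴ − 7x³ + 11x² + x + 4.
Step 3: lead(−x⁴ − 7x³ + 11x² + x + 4) ÷ lead(D) = −x⁴ ÷ −x³ = x. Subtract (x)·D = −x⁴ − 8x³ + 3x² − 5x. Remainder: x³ + 8x² + 6x + 4.
Step 4: lead(x³ + 8x² + 6x + 4) ÷ lead(D) = x³ ÷ −x³ = −1. Subtract (−1)·D = x³ + 8x² − 3x + 5. Remainder: 9x − 1.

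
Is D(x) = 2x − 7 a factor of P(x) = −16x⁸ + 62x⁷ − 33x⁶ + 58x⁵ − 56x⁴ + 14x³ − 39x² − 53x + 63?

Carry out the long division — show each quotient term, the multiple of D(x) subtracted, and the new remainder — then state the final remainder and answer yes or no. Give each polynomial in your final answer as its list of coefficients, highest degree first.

R = [0], so D(x) is a factor of P(x). yes

Step 1: lead(−16x⁸ + 62x⁷ − 33x⁶ + 58x⁵ − 56x⁴ + 14x³ − 39x² − 53x + 63) ÷ lead(D) = −16x⁸ ÷ 2x = −8x⁷. Subtract (−8x⁷)·D = −16x⁸ + 56x⁷. Remainder: 6x⁷ − 33x⁶ + 58x⁵ − 56x⁴ + 14x³ − 39x² − 53x + 63.
Step 2: lead(6x⁷ − 33x⁶ + 58x⁵ − 56x⁴ + 14x³ − 39x² − 53x + 63) ÷ lead(D) = 6x⁷ ÷ 2x = 3x⁶. Subtract (3x⁶)·D = 6x⁷ − 21x⁶. Remainder: −12x⁶ + 58x⁵ − 56x⁴ + 14x³ − 39x² − 53x + 63.
Step 3: lead(−12x⁶ + 58x⁵ − 56x⁴ + 14x³ − 39x² − 53x + 63) ÷ lead(D) = −12x⁶ ÷ 2x = −6x⁵. Subtract (−6x⁵)·D = −12x⁶ + 42x⁵. Remainder: 16x⁵ − 56x⁴ + 14x³ − 39x² − 53x + 63.
Step 4: lead(16x⁵ − 56x⁴ + 14x³ − 39x² − 53x + 63) ÷ lead(D) = 16x⁵ ÷ 2x = 8x⁴. Subtract (8x⁴)·D = 16x⁵ − 56x⁴. Remainder: 14x³ − 39x² − 53x + 63.
Step 5: lead(14x³ − 39x² − 53x + 63) ÷ lead(D) = 14x³ ÷ 2x = 7x². Subtract (7x²)·D = 14x³ − 49x². Remainder: 10x² − 53x + 63.
Step 6: lead(10x² − 53x + 63) ÷ lead(D) = 10x² ÷ 2x = 5x. Subtract (5x)·D = 10x² − 35x. Remainder: −18x + 63.
Step 7: lead(−18x + 63) ÷ lead(D) = −18x ÷ 2x = −9. Subtract (−9)·D = −18x + 63. Remainder: 0.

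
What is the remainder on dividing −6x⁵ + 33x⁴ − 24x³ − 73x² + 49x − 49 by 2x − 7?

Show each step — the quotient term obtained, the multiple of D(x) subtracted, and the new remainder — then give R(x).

Step 1: lead(−6x⁵ + 33x⁴ − 24x³ − 73x² + 49x − 49) ÷ lead(D) = −6x⁵ ÷ 2x = −3x⁴. Subtract (−3x⁴)·D = −6x⁵ + 21x⁴. Remainder: 12x⁴ − 24x³ − 73x² + 49x − 49.
Step 2: lead(12x⁴ − 24x³ − 73x² + 49x − 49) ÷ lead(D) = 12x⁴ ÷ 2x = 6x³. Subtract (6x³)·D = 12x⁴ − 42x³. Remainder: 18x³ − 73x² + 49x − 49.
Step 3: lead(18x³ − 73x² + 49x − 49) ÷ lead(D) = 18x³ ÷ 2x = 9x². Subtract (9x²)·D = 18x³ − 63x². Remainder: −10x² + 49x − 49.
Step 4: lead(−10x² + 49x − 49) ÷ lead(D) = −10x² ÷ 2x = −5x. Subtract (−5x)·D = −10x² + 35x. Remainder: 14x − 49.
Step 5: lead(14x − 49) ÷ lead(D) = 14x ÷ 2x = 7. Subtract (7)·D = 14x − 49. Remainder: 0.

R(x) = 0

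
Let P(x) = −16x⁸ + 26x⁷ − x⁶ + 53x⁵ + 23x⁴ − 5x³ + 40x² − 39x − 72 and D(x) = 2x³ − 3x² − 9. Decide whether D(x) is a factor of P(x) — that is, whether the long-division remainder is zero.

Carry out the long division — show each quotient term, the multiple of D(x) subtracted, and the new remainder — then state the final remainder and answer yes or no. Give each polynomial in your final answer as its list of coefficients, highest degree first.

Step 1: lead(−16x⁸ + 26x⁷ − x⁶ + 53x⁵ + 23x⁴ − 5x³ + 40x² − 39x − 72) ÷ lead(D) = −16x⁸ ÷ 2x³ = −8x⁵. Subtract (−8x⁵)·D = −16x⁸ + 24x⁷ + 72x⁵. Remainder: 2x⁷ − x⁶ − 19x⁵ + 23x⁴ − 5x³ + 40x² − 39x − 72.
Step 2: lead(2x⁷ − x⁶ − 19x⁵ + 23x⁴ − 5x³ + 40x² − 39x − 72) ÷ lead(D) = 2x⁷ ÷ 2x³ = x⁴. Subtract (x⁴)·D = 2x⁷ − 3x⁶ − 9x⁴. Remainder: 2x⁶ − 19x⁵ + 32x⁴ − 5x³ + 40x² − 39x − 72.
Step 3: lead(2x⁶ − 19x⁵ + 32x⁴ − 5x³ + 40x² − 39x − 72) ÷ lead(D) = 2x⁶ ÷ 2x³ = x³. Subtract (x³)·D = 2x⁶ − 3x⁵ − 9x³. Remainder: −16x⁵ + 32x⁴ + 4x³ + 40x² − 39x − 72.
Step 4: lead(−16x⁵ + 32x⁴ + 4x³ + 40x² − 39x − 72) ÷ lead(D) = −16x⁵ ÷ 2x³ = −8x². Subtract (−8x²)·D = −16x⁵ + 24x⁴ + 72x². Remainder: 8x⁴ + 4x³ − 32x² − 39x − 72.
Step 5: lead(8x⁴ + 4x³ − 32x² − 39x − 72) ÷ lead(D) = 8x⁴ ÷ 2x³ = 4x. Subtract (4x)·D = 8x⁴ − 12x³ − 36x. Remainder: 16x³ − 32x² − 3x − 72.
Step 6: lead(16x³ − 32x² − 3x − 72) ÷ lead(D) = 16x³ ÷ 2x³ = 8. Subtract (8)·D = 16x³ − 24x² − 72. Remainder: −8x² − 3x.

R = [-8, -3, 0], so D(x) is not a factor of P(x). no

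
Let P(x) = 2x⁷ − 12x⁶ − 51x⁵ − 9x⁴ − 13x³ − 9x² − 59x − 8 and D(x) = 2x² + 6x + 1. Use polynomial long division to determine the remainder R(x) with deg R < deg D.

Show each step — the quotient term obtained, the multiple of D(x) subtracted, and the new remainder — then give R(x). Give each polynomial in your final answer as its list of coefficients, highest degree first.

R = [-7, 1]

Step 1: lead(2x⁷ − 12x⁶ − 51x⁵ − 9x⁴ − 13x³ − 9x² − 59x − 8) ÷ lead(D) = 2x⁷ ÷ 2x² = x⁵. Subtract (x⁵)·D = 2x⁷ + 6x⁶ + x⁵. Remainder: −18x⁶ − 52x⁵ − 9x⁴ − 13x³ − 9x² − 59x − 8.
Step 2: lead(−18x⁶ − 52x⁵ − 9x⁴ − 13x³ − 9x² − 59x − 8) ÷ lead(D) = −18x⁶ ÷ 2x² = −9x⁴. Subtract (−9x⁴)·D = −18x⁶ − 54x⁵ − 9x⁴. Remainder: 2x⁵ − 13x³ − 9x² − 59x − 8.
Step 3: lead(2x⁵ − 13x³ − 9x² − 59x − 8) ÷ lead(D) = 2x⁵ ÷ 2x² = x³. Subtract (x³)·D = 2x⁵ + 6x⁴ + x³. Remainder: −6x⁴ − 14x³ − 9x² − 59x − 8.
Step 4: lead(−6x⁴ − 14x³ − 9x² − 59x − 8) ÷ lead(D) = −6x⁴ ÷ 2x² = −3x². Subtract (−3x²)·D = −6x⁴ − 18x³ − 3x². Remainder: 4x³ − 6x² − 59x − 8.
Step 5: lead(4x³ − 6x² − 59x − 8) ÷ lead(D) = 4x³ ÷ 2x² = 2x. Subtract (2x)·D = 4x³ + 12x² + 2x. Remainder: −18x² − 61x − 8.
Step 6: lead(−18x² − 61x − 8) ÷ lead(D) = −18x² ÷ 2x² = −9. Subtract (−9)·D = −18x² − 54x − 9. Remainder: −7x + 1.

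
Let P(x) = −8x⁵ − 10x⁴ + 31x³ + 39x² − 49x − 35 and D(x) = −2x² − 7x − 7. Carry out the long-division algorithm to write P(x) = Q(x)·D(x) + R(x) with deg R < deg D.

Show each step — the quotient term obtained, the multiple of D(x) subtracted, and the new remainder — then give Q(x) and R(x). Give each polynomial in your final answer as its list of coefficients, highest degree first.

Step 1: lead(−8x⁵ − 10x⁴ + 31x³ + 39x² − 49x − 35) ÷ lead(D) = −8x⁵ ÷ −2x² = 4x³. Subtract (4x³)·D = −8x⁵ − 28x⁴ − 28x³. Remainder: 18x⁴ + 59x³ + 39x² − 49x − 35.
Step 2: lead(18x⁴ + 59x³ + 39x² − 49x − 35) ÷ lead(D) = 18x⁴ ÷ −2x² = −9x². Subtract (−9x²)·D = 18x⁴ + 63x³ + 63x². Remainder: −4x³ − 24x² − 49x − 35.
Step 3: lead(−4x³ − 24x² − 49x − 35) ÷ lead(D) = −4x³ ÷ −2x² = 2x. Subtract (2x)·D = −4x³ − 14x² − 14x. Remainder: −10x² − 35x − 35.
Step 4: lead(−10x² − 35x − 35) ÷ lead(D) = −10x² ÷ −2x² = 5. Subtract (5)·D = −10x² − 35x − 35. Remainder: 0.

Q = [4, -9, 2, 5]; R = [0]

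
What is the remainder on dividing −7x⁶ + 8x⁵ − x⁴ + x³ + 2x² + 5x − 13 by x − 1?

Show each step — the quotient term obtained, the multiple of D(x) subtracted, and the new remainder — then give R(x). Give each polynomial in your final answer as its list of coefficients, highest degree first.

R = [-5]

Step 1: lead(−7x⁶ + 8x⁵ − x⁴ + x³ + 2x² + 5x − 13) ÷ lead(D) = −7x⁶ ÷ x = −7x⁵. Subtract (−7x⁵)·D = −7x⁶ + 7x⁵. Remainder: x⁵ − x⁴ + x³ + 2x² + 5x − 13.
Step 2: lead(x⁵ − x⁴ + x³ + 2x² + 5x − 13) ÷ lead(D) = x⁵ ÷ x = x⁴. Subtract (x⁴)·D = x⁵ − x⁴. Remainder: x³ + 2x² + 5x − 13.
Step 3: lead(x³ + 2x² + 5x − 13) ÷ lead(D) = x³ ÷ x = x². Subtract (x²)·D = x³ − x². Remainder: 3x² + 5x − 13.
Step 4: lead(3x² + 5x − 13) ÷ lead(D) = 3x² ÷ x = 3x. Subtract (3x)·D = 3x² − 3x. Remainder: 8x − 13.
Step 5: lead(8x − 13) ÷ lead(D) = 8x ÷ x = 8. Subtract (8)·D = 8x − 8. Remainder: −5.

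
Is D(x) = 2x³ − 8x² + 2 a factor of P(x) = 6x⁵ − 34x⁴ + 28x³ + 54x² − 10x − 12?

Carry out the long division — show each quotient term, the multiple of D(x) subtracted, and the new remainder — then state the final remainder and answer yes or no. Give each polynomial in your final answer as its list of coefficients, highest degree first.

Step 1: lead(6x⁵ − 34x⁴ + 28x³ + 54x² − 10x − 12) ÷ lead(D) = 6x⁵ ÷ 2x³ = 3x². Subtract (3x²)·D = 6x⁵ − 24x⁴ + 6x². Remainder: −10x⁴ + 28x³ + 48x² − 10x − 12.
Step 2: lead(−10x⁴ + 28x³ + 48x² − 10x − 12) ÷ lead(D) = −10x⁴ ÷ 2x³ = −5x. Subtract (−5x)·D = −10x⁴ + 40x³ − 10x. Remainder: −12x³ + 48x² − 12.
Step 3: lead(−12x³ + 48x² − 12) ÷ lead(D) = −12x³ ÷ 2x³ = −6. Subtract (−6)·D = −12x³ + 48x² − 12. Remainder: 0.

R = [0], so D(x) is a factor of P(x). yes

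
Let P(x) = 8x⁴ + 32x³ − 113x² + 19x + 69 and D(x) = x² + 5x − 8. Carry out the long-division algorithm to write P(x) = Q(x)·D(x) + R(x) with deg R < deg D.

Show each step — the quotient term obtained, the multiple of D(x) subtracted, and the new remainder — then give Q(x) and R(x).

Step 1: lead(8x⁴ + 32x³ − 113x² + 19x + 69) ÷ lead(D) = 8x⁴ ÷ x² = 8x². Subtract (8x²)·D = 8x⁴ + 40x³ − 64x². Remainder: −8x³ − 49x² + 19x + 69.
Step 2: lead(−8x³ − 49x² + 19x + 69) ÷ lead(D) = −8x³ ÷ x² = −8x. Subtract (−8x)·D = −8x³ − 40x² + 64x. Remainder: −9x² − 45x + 69.
Step 3: lead(−9x² − 45x + 69) ÷ lead(D) = −9x² ÷ x² = −9. Subtract (−9)·D = −9x² − 45x + 72. Remainder: −3.

Q(x) = 8x² − 8x − 9; R(x) = −3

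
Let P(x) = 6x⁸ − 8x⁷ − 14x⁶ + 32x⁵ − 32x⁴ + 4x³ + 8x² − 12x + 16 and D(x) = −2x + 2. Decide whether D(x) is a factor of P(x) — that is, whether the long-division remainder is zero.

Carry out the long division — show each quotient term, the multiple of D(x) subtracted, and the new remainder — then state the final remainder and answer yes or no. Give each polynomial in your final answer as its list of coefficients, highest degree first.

Step 1: lead(6x⁸ − 8x⁷ − 14x⁶ + 32x⁵ − 32x⁴ + 4x³ + 8x² − 12x + 16) ÷ lead(D) = 6x⁸ ÷ −2x = −3x⁷. Subtract (−3x⁷)·D = 6x⁸ − 6x⁷. Remainder: −2x⁷ − 14x⁶ + 32x⁵ − 32x⁴ + 4x³ + 8x² − 12x + 16.
Step 2: lead(−2x⁷ − 14x⁶ + 32x⁵ − 32x⁴ + 4x³ + 8x² − 12x + 16) ÷ lead(D) = −2x⁷ ÷ −2x = x⁶. Subtract (x⁶)·D = −2x⁷ + 2x⁶. Remainder: −16x⁶ + 32x⁵ − 32x⁴ + 4x³ + 8x² − 12x + 16.
Step 3: lead(−16x⁶ + 32x⁵ − 32x⁴ + 4x³ + 8x² − 12x + 16) ÷ lead(D) = −16x⁶ ÷ −2x = 8x⁵. Subtract (8x⁵)·D = −16x⁶ + 16x⁵. Remainder: 16x⁵ − 32x⁴ + 4x³ + 8x² − 12x + 16.
Step 4: lead(16x⁵ − 32x⁴ + 4x³ + 8x² − 12x + 16) ÷ lead(D) = 16x⁵ ÷ −2x = −8x⁴. Subtract (−8x⁴)·D = 16x⁵ − 16x⁴. Remainder: −16x⁴ + 4x³ + 8x² − 12x + 16.
Step 5: lead(−16x⁴ + 4x³ + 8x² − 12x + 16) ÷ lead(D) = −16x⁴ ÷ −2x = 8x³. Subtract (8x³)·D = −16x⁴ + 16x³. Remainder: −12x³ + 8x² − 12x + 16.
Step 6: lead(−12x³ + 8x² − 12x + 16) ÷ lead(D) = −12x³ ÷ −2x = 6x². Subtract (6x²)·D = −12x³ + 12x². Remainder: −4x² − 12x + 16.
Step 7: lead(−4x² − 12x + 16) ÷ lead(D) = −4x² ÷ −2x = 2x. Subtract (2x)·D = −4x² + 4x. Remainder: −16x + 16.
Step 8: lead(−16x + 16) ÷ lead(D) = −16x ÷ −2x = 8. Subtract (8)·D = −16x + 16. Remainder: 0.

R = [0], so D(x) is a factor of P(x). yes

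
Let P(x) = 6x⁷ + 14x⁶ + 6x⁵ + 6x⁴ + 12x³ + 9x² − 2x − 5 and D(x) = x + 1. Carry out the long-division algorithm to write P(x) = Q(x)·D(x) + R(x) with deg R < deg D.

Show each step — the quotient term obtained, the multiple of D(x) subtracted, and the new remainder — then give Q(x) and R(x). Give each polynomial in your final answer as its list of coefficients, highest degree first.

Q = [6, 8, -2, 8, 4, 5, -7]; R = [2]

Step 1: lead(6x⁷ + 14x⁶ + 6x⁵ + 6x⁴ + 12x³ + 9x² − 2x − 5) ÷ lead(D) = 6x⁷ ÷ x = 6x⁶. Subtract (6x⁶)·D = 6x⁷ + 6x⁶. Remainder: 8x⁶ + 6x⁵ + 6x⁴ + 12x³ + 9x² − 2x − 5.
Step 2: lead(8x⁶ + 6x⁵ + 6x⁴ + 12x³ + 9x² − 2x − 5) ÷ lead(D) = 8x⁶ ÷ x = 8x⁵. Subtract (8x⁵)·D = 8x⁶ + 8x⁵. Remainder: −2x⁵ + 6x⁴ + 12x³ + 9x² − 2x − 5.
Step 3: lead(−2x⁵ + 6x⁴ + 12x³ + 9x² − 2x − 5) ÷ lead(D) = −2x⁵ ÷ x = −2x⁴. Subtract (−2x⁴)·D = −2x⁵ − 2x⁴. Remainder: 8x⁴ + 12x³ + 9x² − 2x − 5.
Step 4: lead(8x⁴ + 12x³ + 9x² − 2x − 5) ÷ lead(D) = 8x⁴ ÷ x = 8x³. Subtract (8x³)·D = 8x⁴ + 8x³. Remainder: 4x³ + 9x² − 2x − 5.
Step 5: lead(4x³ + 9x² − 2x − 5) ÷ lead(D) = 4x³ ÷ x = 4x². Subtract (4x²)·D = 4x³ + 4x². Remainder: 5x² − 2x − 5.
Step 6: lead(5x² − 2x − 5) ÷ lead(D) = 5x² ÷ x = 5x. Subtract (5x)·D = 5x² + 5x. Remainder: −7x − 5.
Step 7: lead(−7x − 5) ÷ lead(D) = −7x ÷ x = −7. Subtract (−7)·D = −7x − 7. Remainder: 2.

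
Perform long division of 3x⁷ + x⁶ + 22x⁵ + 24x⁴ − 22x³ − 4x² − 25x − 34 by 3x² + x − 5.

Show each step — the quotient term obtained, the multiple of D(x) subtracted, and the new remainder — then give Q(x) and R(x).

Q(x) = x⁵ + 9x³ + 5x² + 6x + 5; R(x) = −9

Step 1: lead(3x⁷ + x⁶ + 22x⁵ + 24x⁴ − 22x³ − 4x² − 25x − 34) ÷ lead(D) = 3x⁷ ÷ 3x² = x⁵. Subtract (x⁵)·D = 3x⁷ + x⁶ − 5x⁵. Remainder: 27x⁵ + 24x⁴ − 22x³ − 4x² − 25x − 34.
Step 2: lead(27x⁵ + 24x⁴ − 22x³ − 4x² − 25x − 34) ÷ lead(D) = 27x⁵ ÷ 3x² = 9x³. Subtract (9x³)·D = 27x⁵ + 9x⁴ − 45x³. Remainder: 15x⁴ + 23x³ − 4x² − 25x − 34.
Step 3: lead(15x⁴ + 23x³ − 4x² − 25x − 34) ÷ lead(D) = 15x⁴ ÷ 3x² = 5x². Subtract (5x²)·D = 15x⁴ + 5x³ − 25x². Remainder: 18x³ + 21x² − 25x − 34.
Step 4: lead(18x³ + 21x² − 25x − 34) ÷ lead(D) = 18x³ ÷ 3x² = 6x. Subtract (6x)·D = 18x³ + 6x² − 30x. Remainder: 15x² + 5x − 34.
Step 5: lead(15x² + 5x − 34) ÷ lead(D) = 15x² ÷ 3x² = 5. Subtract (5)·D = 15x² + 5x − 25. Remainder: −9.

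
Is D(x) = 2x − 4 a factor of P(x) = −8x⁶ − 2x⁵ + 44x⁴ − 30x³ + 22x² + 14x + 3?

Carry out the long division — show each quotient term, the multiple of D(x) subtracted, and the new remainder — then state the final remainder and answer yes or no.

Step 1: lead(−8x⁶ − 2x⁵ + 44x⁴ − 30x³ + 22x² + 14x + 3) ÷ lead(D) = −8x⁶ ÷ 2x = −4x⁵. Subtract (−4x⁵)·D = −8x⁶ + 16x⁵. Remainder: −18x⁵ + 44x⁴ − 30x³ + 22x² + 14x + 3.
Step 2: lead(−18x⁵ + 44x⁴ − 30x³ + 22x² + 14x + 3) ÷ lead(D) = −18x⁵ ÷ 2x = −9x⁴. Subtract (−9x⁴)·D = −18x⁵ + 36x⁴. Remainder: 8x⁴ − 30x³ + 22x² + 14x + 3.
Step 3: lead(8x⁴ − 30x³ + 22x² + 14x + 3) ÷ lead(D) = 8x⁴ ÷ 2x = 4x³. Subtract (4x³)·D = 8x⁴ − 16x³. Remainder: −14x³ + 22x² + 14x + 3.
Step 4: lead(−14x³ + 22x² + 14x + 3) ÷ lead(D) = −14x³ ÷ 2x = −7x². Subtract (−7x²)·D = −14x³ + 28x². Remainder: −6x² + 14x + 3.
Step 5: lead(−6x² + 14x + 3) ÷ lead(D) = −6x² ÷ 2x = −3x. Subtract (−3x)·D = −6x² + 12x. Remainder: 2x + 3.
Step 6: lead(2x + 3) ÷ lead(D) = 2x ÷ 2x = 1. Subtract (1)·D = 2x − 4. Remainder: 7.

R(x) = 7, so D(x) is not a factor of P(x). no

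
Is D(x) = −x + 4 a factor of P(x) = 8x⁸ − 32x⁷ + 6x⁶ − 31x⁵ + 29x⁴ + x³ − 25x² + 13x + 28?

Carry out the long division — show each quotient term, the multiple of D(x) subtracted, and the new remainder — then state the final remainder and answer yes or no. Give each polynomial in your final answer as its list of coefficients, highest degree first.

Step 1: lead(8x⁸ − 32x⁷ + 6x⁶ − 31x⁵ + 29x⁴ + x³ − 25x² + 13x + 28) ÷ lead(D) = 8x⁸ ÷ −x = −8x⁷. Subtract (−8x⁷)·D = 8x⁸ − 32x⁷. Remainder: 6x⁶ − 31x⁵ + 29x⁴ + x³ − 25x² + 13x + 28.
Step 2: lead(6x⁶ − 31x⁵ + 29x⁴ + x³ − 25x² + 13x + 28) ÷ lead(D) = 6x⁶ ÷ −x = −6x⁵. Subtract (−6x⁵)·D = 6x⁶ − 24x⁵. Remainder: −7x⁵ + 29x⁴ + x³ − 25x² + 13x + 28.
Step 3: lead(−7x⁵ + 29x⁴ + x³ − 25x² + 13x + 28) ÷ lead(D) = −7x⁵ ÷ −x = 7x⁴. Subtract (7x⁴)·D = −7x⁵ + 28x⁴. Remainder: x⁴ + x³ − 25x² + 13x + 28.
Step 4: lead(x⁴ + x³ − 25x² + 13x + 28) ÷ lead(D) = x⁴ ÷ −x = −x³. Subtract (−x³)·D = x⁴ − 4x³. Remainder: 5x³ − 25x² + 13x + 28.
Step 5: lead(5x³ − 25x² + 13x + 28) ÷ lead(D) = 5x³ ÷ −x = −5x². Subtract (−5x²)·D = 5x³ − 20x². Remainder: −5x² + 13x + 28.
Step 6: lead(−5x² + 13x + 28) ÷ lead(D) = −5x² ÷ −x = 5x. Subtract (5x)·D = −5x² + 20x. Remainder: −7x + 28.
Step 7: lead(−7x + 28) ÷ lead(D) = −7x ÷ −x = 7. Subtract (7)·D = −7x + 28. Remainder: 0.

R = [0], so D(x) is a factor of P(x). yes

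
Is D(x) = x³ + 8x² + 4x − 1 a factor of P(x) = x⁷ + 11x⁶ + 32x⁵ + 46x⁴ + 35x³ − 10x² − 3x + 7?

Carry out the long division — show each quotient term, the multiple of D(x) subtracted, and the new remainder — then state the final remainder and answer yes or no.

R(x) = −2x² + 8x + 5, so D(x) is not a factor of P(x). no

Step 1: lead(x⁷ + 11x⁶ + 32x⁵ + 46x⁴ + 35x³ − 10x² − 3x + 7) ÷ lead(D) = x⁷ ÷ x³ = x⁴. Subtract (x⁴)·D = x⁷ + 8x⁶ + 4x⁵ − x⁴. Remainder: 3x⁶ + 28x⁵ + 47x⁴ + 35x³ − 10x² − 3x + 7.
Step 2: lead(3x⁶ + 28x⁵ + 47x⁴ + 35x³ − 10x² − 3x + 7) ÷ lead(D) = 3x⁶ ÷ x³ = 3x³. Subtract (3x³)·D = 3x⁶ + 24x⁵ + 12x⁴ − 3x³. Remainder: 4x⁵ + 35x⁴ + 38x³ − 10x² − 3x + 7.
Step 3: lead(4x⁵ + 35x⁴ + 38x³ − 10x² − 3x + 7) ÷ lead(D) = 4x⁵ ÷ x³ = 4x². Subtract (4x²)·D = 4x⁵ + 32x⁴ + 16x³ − 4x². Remainder: 3x⁴ + 22x³ − 6x² − 3x + 7.
Step 4: lead(3x⁴ + 22x³ − 6x² − 3x + 7) ÷ lead(D) = 3x⁴ ÷ x³ = 3x. Subtract (3x)·D = 3x⁴ + 24x³ + 12x² − 3x. Remainder: −2x³ − 18x² + 7.
Step 5: lead(−2x³ − 18x² + 7) ÷ lead(D) = −2x³ ÷ x³ = −2. Subtract (−2)·D = −2x³ − 16x² − 8x + 2. Remainder: −2x² + 8x + 5.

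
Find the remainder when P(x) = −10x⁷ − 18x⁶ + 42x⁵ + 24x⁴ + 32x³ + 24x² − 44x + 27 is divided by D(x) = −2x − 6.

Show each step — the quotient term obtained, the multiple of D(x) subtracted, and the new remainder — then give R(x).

Step 1: lead(−10x⁷ − 18x⁶ + 42x⁵ + 24x⁴ + 32x³ + 24x² − 44x + 27) ÷ lead(D) = −10x⁷ ÷ −2x = 5x⁶. Subtract (5x⁶)·D = −10x⁷ − 30x⁶. Remainder: 12x⁶ + 42x⁵ + 24x⁴ + 32x³ + 24x² − 44x + 27.
Step 2: lead(12x⁶ + 42x⁵ + 24x⁴ + 32x³ + 24x² − 44x + 27) ÷ lead(D) = 12x⁶ ÷ −2x = −6x⁵. Subtract (−6x⁵)·D = 12x⁶ + 36x⁵. Remainder: 6x⁵ + 24x⁴ + 32x³ + 24x² − 44x + 27.
Step 3: lead(6x⁵ + 24x⁴ + 32x³ + 24x² − 44x + 27) ÷ lead(D) = 6x⁵ ÷ −2x = −3x⁴. Subtract (−3x⁴)·D = 6x⁵ + 18x⁴. Remainder: 6x⁴ + 32x³ + 24x² − 44x + 27.
Step 4: lead(6x⁴ + 32x³ + 24x² − 44x + 27) ÷ lead(D) = 6x⁴ ÷ −2x = −3x³. Subtract (−3x³)·D = 6x⁴ + 18x³. Remainder: 14x³ + 24x² − 44x + 27.
Step 5: lead(14x³ + 24x² − 44x + 27) ÷ lead(D) = 14x³ ÷ −2x = −7x². Subtract (−7x²)·D = 14x³ + 42x². Remainder: −18x² − 44x + 27.
Step 6: lead(−18x² − 44x + 27) ÷ lead(D) = −18x² ÷ −2x = 9x. Subtract (9x)·D = −18x² − 54x. Remainder: 10x + 27.
Step 7: lead(10x + 27) ÷ lead(D) = 10x ÷ −2x = −5. Subtract (−5)·D = 10x + 30. Remainder: −3.

R(x) = −3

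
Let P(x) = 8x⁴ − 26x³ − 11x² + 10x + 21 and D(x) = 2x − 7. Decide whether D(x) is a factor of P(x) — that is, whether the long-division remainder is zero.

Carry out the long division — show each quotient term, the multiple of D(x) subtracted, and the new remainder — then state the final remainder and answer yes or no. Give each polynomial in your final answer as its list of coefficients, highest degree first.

R = [7], so D(x) is not a factor of P(x). no

Step 1: lead(8x⁴ − 26x³ − 11x² + 10x + 21) ÷ lead(D) = 8x⁴ ÷ 2x = 4x³. Subtract (4x³)·D = 8x⁴ − 28x³. Remainder: 2x³ − 11x² + 10x + 21.
Step 2: lead(2x³ − 11x² + 10x + 21) ÷ lead(D) = 2x³ ÷ 2x = x². Subtract (x²)·D = 2x³ − 7x². Remainder: −4x² + 10x + 21.
Step 3: lead(−4x² + 10x + 21) ÷ lead(D) = −4x² ÷ 2x = −2x. Subtract (−2x)·D = −4x² + 14x. Remainder: −4x + 21.
Step 4: lead(−4x + 21) ÷ lead(D) = −4x ÷ 2x = −2. Subtract (−2)·D = −4x + 14. Remainder: 7.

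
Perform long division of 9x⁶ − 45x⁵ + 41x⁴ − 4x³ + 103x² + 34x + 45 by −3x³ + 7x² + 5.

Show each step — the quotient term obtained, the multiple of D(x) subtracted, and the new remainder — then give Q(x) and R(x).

Q(x) = −3x³ + 8x² + 5x + 8; R(x) = 7x² + 9x + 5

Step 1: lead(9x⁶ − 45x⁵ + 41x⁴ − 4x³ + 103x² + 34x + 45) ÷ lead(D) = 9x⁶ ÷ −3x³ = −3x³. Subtract (−3x³)·D = 9x⁶ − 21x⁵ − 15x³. Remainder: −24x⁵ + 41x⁴ + 11x³ + 103x² + 34x + 45.
Step 2: lead(−24x⁵ + 41x⁴ + 11x³ + 103x² + 34x + 45) ÷ lead(D) = −24x⁵ ÷ −3x³ = 8x². Subtract (8x²)·D = −24x⁵ + 56x⁴ + 40x². Remainder: −15x⁴ + 11x³ + 63x² + 34x + 45.
Step 3: lead(−15x⁴ + 11x³ + 63x² + 34x + 45) ÷ lead(D) = −15x⁴ ÷ −3x³ = 5x. Subtract (5x)·D = −15x⁴ + 35x³ + 25x. Remainder: −24x³ + 63x² + 9x + 45.
Step 4: lead(−24x³ + 63x² + 9x + 45) ÷ lead(D) = −24x³ ÷ −3x³ = 8. Subtract (8)·D = −24x³ + 56x² + 40. Remainder: 7x² + 9x + 5.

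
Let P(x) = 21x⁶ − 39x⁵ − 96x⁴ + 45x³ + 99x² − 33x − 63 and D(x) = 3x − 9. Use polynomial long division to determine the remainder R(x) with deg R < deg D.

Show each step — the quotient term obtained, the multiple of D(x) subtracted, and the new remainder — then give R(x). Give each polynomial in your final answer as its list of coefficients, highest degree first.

Step 1: lead(21x⁶ − 39x⁵ − 96x⁴ + 45x³ + 99x² − 33x − 63) ÷ lead(D) = 21x⁶ ÷ 3x = 7x⁵. Subtract (7x⁵)·D = 21x⁶ − 63x⁵. Remainder: 24x⁵ − 96x⁴ + 45x³ + 99x² − 33x − 63.
Step 2: lead(24x⁵ − 96x⁴ + 45x³ + 99x² − 33x − 63) ÷ lead(D) = 24x⁵ ÷ 3x = 8x⁴. Subtract (8x⁴)·D = 24x⁵ − 72x⁴. Remainder: −24x⁴ + 45x³ + 99x² − 33x − 63.
Step 3: lead(−24x⁴ + 45x³ + 99x² − 33x − 63) ÷ lead(D) = −24x⁴ ÷ 3x = −8x³. Subtract (−8x³)·D = −24x⁴ + 72x³. Remainder: −27x³ + 99x² − 33x − 63.
Step 4: lead(−27x³ + 99x² − 33x − 63) ÷ lead(D) = −27x³ ÷ 3x = −9x². Subtract (−9x²)·D = −27x³ + 81x². Remainder: 18x² − 33x − 63.
Step 5: lead(18x² − 33x − 63) ÷ lead(D) = 18x² ÷ 3x = 6x. Subtract (6x)·D = 18x² − 54x. Remainder: 21x − 63.
Step 6: lead(21x − 63) ÷ lead(D) = 21x ÷ 3x = 7. Subtract (7)·D = 21x − 63. Remainder: 0.

R = [0]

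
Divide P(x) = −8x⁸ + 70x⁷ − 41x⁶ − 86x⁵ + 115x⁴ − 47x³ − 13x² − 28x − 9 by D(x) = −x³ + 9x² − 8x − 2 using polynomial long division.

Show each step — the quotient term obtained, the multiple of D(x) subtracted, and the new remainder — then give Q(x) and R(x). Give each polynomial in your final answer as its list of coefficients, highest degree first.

Step 1: lead(−8x⁸ + 70x⁷ − 41x⁶ − 86x⁵ + 115x⁴ − 47x³ − 13x² − 28x − 9) ÷ lead(D) = −8x⁸ ÷ −x³ = 8x⁵. Subtract (8x⁵)·D = −8x⁸ + 72x⁷ − 64x⁶ − 16x⁵. Remainder: −2x⁷ + 23x⁶ − 70x⁵ + 115x⁴ − 47x³ − 13x² − 28x − 9.
Step 2: lead(−2x⁷ + 23x⁶ − 70x⁵ + 115x⁴ − 47x³ − 13x² − 28x − 9) ÷ lead(D) = −2x⁷ ÷ −x³ = 2x⁴. Subtract (2x⁴)·D = −2x⁷ + 18x⁶ − 16x⁵ − 4x⁴. Remainder: 5x⁶ − 54x⁵ + 119x⁴ − 47x³ − 13x² − 28x − 9.
Step 3: lead(5x⁶ − 54x⁵ + 119x⁴ − 47x³ − 13x² − 28x − 9) ÷ lead(D) = 5x⁶ ÷ −x³ = −5x³. Subtract (−5x³)·D = 5x⁶ − 45x⁵ + 40x⁴ + 10x³. Remainder: −9x⁵ + 79x⁴ − 57x³ − 13x² − 28x − 9.
Step 4: lead(−9x⁵ + 79x⁴ − 57x³ − 13x² − 28x − 9) ÷ lead(D) = −9x⁵ ÷ −x³ = 9x². Subtract (9x²)·D = −9x⁵ + 81x⁴ − 72x³ − 18x². Remainder: −2x⁴ + 15x³ + 5x² − 28x − 9.
Step 5: lead(−2x⁴ + 15x³ + 5x² − 28x − 9) ÷ lead(D) = −2x⁴ ÷ −x³ = 2x. Subtract (2x)·D = −2x⁴ + 18x³ − 16x² − 4x. Remainder: −3x³ + 21x² − 24x − 9.
Step 6: lead(−3x³ + 21x² − 24x − 9) ÷ lead(D) = −3x³ ÷ −x³ = 3. Subtract (3)·D = −3x³ + 27x² − 24x − 6. Remainder: −6x² − 3.

Q = [8, 2, -5, 9, 2, 3]; R = [-6, 0, -3]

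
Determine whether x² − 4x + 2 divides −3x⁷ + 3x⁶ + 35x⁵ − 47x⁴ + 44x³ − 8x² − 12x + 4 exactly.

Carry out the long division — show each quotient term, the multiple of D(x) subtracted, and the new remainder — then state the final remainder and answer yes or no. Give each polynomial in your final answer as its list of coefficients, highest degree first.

R = [0], so D(x) is a factor of P(x). yes

Step 1: lead(−3x⁷ + 3x⁶ + 35x⁵ − 47x⁴ + 44x³ − 8x² − 12x + 4) ÷ lead(D) = −3x⁷ ÷ x² = −3x⁵. Subtract (−3x⁵)·D = −3x⁷ + 12x⁶ − 6x⁵. Remainder: −9x⁶ + 41x⁵ − 47x⁴ + 44x³ − 8x² − 12x + 4.
Step 2: lead(−9x⁶ + 41x⁵ − 47x⁴ + 44x³ − 8x² − 12x + 4) ÷ lead(D) = −9x⁶ ÷ x² = −9x⁴. Subtract (−9x⁴)·D = −9x⁶ + 36x⁵ − 18x⁴. Remainder: 5x⁵ − 29x⁴ + 44x³ − 8x² − 12x + 4.
Step 3: lead(5x⁵ − 29x⁴ + 44x³ − 8x² − 12x + 4) ÷ lead(D) = 5x⁵ ÷ x² = 5x³. Subtract (5x³)·D = 5x⁵ − 20x⁴ + 10x³. Remainder: −9x⁴ + 34x³ − 8x² − 12x + 4.
Step 4: lead(−9x⁴ + 34x³ − 8x² − 12x + 4) ÷ lead(D) = −9x⁴ ÷ x² = −9x². Subtract (−9x²)·D = −9x⁴ + 36x³ − 18x². Remainder: −2x³ + 10x² − 12x + 4.
Step 5: lead(−2x³ + 10x² − 12x + 4) ÷ lead(D) = −2x³ ÷ x² = −2x. Subtract (−2x)·D = −2x³ + 8x² − 4x. Remainder: 2x² − 8x + 4.
Step 6: lead(2x² − 8x + 4) ÷ lead(D) = 2x² ÷ x² = 2. Subtract (2)·D = 2x² − 8x + 4. Remainder: 0.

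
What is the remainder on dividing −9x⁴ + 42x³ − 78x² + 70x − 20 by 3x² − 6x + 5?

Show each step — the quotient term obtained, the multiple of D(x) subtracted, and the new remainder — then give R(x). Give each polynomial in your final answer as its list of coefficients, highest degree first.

R = [5]

Step 1: lead(−9x⁴ + 42x³ − 78x² + 70x − 20) ÷ lead(D) = −9x⁴ ÷ 3x² = −3x². Subtract (−3x²)·D = −9x⁴ + 18x³ − 15x². Remainder: 24x³ − 63x² + 70x − 20.
Step 2: lead(24x³ − 63x² + 70x − 20) ÷ lead(D) = 24x³ ÷ 3x² = 8x. Subtract (8x)·D = 24x³ − 48x² + 40x. Remainder: −15x² + 30x − 20.
Step 3: lead(−15x² + 30x − 20) ÷ lead(D) = −15x² ÷ 3x² = −5. Subtract (−5)·D = −15x² + 30x − 25. Remainder: 5.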